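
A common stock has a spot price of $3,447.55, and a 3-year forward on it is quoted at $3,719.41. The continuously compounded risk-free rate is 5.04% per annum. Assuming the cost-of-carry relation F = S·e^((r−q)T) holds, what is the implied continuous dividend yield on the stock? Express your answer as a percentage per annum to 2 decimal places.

2.51%

From F = S·e^((r−q)T): (r − q) = ln(F/S)/T
ln(3719.41/3447.55) = ln(1.078856) = 0.075901
(r − q) = 0.075901 / (3) = 0.025300
q = r − ln(F/S)/T = 0.0504 − 0.025300 = 0.025100
q = 2.51%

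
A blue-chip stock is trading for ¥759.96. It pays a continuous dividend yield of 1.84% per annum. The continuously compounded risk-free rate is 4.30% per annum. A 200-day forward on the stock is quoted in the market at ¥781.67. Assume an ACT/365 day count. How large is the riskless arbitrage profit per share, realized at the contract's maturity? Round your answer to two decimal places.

Fair forward: F* = S·e^(carry·T), with carry = (r − q) = 0.0430 − 0.0184 = 0.0246
F* = 759.96 · e^(0.0246 × 200/365) = 759.96 · e^0.013479 = 759.96 × 1.013570 = ¥770.2727
Market ¥781.67 > fair ¥770.2727: forward overpriced → cash-and-carry (buy spot, short the forward).
At maturity, profit = |F_mkt − F*| = |781.67 − 770.2727| = ¥11.40 per share

¥11.40 per share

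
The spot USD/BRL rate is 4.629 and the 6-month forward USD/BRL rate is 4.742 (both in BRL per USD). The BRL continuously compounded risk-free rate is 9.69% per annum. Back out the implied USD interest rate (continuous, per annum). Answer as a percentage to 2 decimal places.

4.87%

F = S·e^((r_BRL − r_USD)T) ⇒ r_USD = r_BRL − ln(F/S)/T
ln(4.742/4.629) = 0.024118; /(6/12) = 0.048236
r_USD = 0.0969 − 0.048236 = 0.048664
r_USD = 4.87%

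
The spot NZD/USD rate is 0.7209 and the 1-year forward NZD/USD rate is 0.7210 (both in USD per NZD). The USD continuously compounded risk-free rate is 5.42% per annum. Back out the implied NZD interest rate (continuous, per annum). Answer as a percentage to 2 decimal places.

5.41%

F = S·e^((r_USD − r_NZD)T) ⇒ r_NZD = r_USD − ln(F/S)/T
ln(0.7210/0.7209) = 0.000139; /(12/12) = 0.000139
r_NZD = 0.0542 − 0.000139 = 0.054061
r_NZD = 5.41%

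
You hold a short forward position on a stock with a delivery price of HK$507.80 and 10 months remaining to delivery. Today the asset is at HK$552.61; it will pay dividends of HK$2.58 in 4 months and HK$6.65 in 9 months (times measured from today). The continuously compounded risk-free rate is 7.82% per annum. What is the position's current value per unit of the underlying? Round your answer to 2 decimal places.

PV(remaining dividends) I = 2.58·e^(−0.0782·4/12) + 6.65·e^(−0.0782·9/12) = 8.7848
Current forward F = (S − I)·e^(rT) = (552.61 − 8.7848)·e^(0.0782·10/12) = 543.8252 × 1.067337 = 580.4448
Value (long) = (F − K)·e^(−rT) = (580.4448 − 507.80) × 0.936911 = 68.0617
Short position value = −(long value) = -HK$68.06

-HK$68.06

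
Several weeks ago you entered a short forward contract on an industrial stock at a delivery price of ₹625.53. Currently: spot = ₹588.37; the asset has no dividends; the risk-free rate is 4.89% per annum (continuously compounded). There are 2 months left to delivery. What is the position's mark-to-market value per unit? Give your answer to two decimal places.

Current fair forward for the remaining 2 months: F = S·e^(r·T), r = 0.0489
F = 588.37 · e^(0.0489 × 2/12) = 588.37 × 1.008183 = 593.1846
Value of long forward = (F − K)·e^(−rT) = (593.1846 − 625.53) · e^(−0.0489·2/12)
= -32.3454 × 0.991883 = -32.08
Short position value = −(long value) = ₹32.08

₹32.08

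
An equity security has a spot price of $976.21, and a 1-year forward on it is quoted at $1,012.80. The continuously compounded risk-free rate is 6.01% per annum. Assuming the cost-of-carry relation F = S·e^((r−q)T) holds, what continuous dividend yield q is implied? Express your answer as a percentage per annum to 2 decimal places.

From F = S·e^((r−q)T): (r − q) = ln(F/S)/T
ln(1012.80/976.21) = ln(1.037482) = 0.036797
(r − q) = 0.036797 / (12/12) = 0.036797
q = r − ln(F/S)/T = 0.0601 − 0.036797 = 0.023303
q = 2.33%

2.33%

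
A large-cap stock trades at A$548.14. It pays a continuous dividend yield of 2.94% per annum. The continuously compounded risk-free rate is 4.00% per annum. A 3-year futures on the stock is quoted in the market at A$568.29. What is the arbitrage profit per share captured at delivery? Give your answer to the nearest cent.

A$2.44 per share

Fair futures: F* = S·e^(carry·T), with carry = (r − q) = 0.0400 − 0.0294 = 0.0106
F* = 548.14 · e^(0.0106 × 3) = 548.14 · e^0.031800 = 548.14 × 1.032311 = A$565.8510
Market A$568.29 > fair A$565.8510: forward overpriced → cash-and-carry (buy spot, short the forward).
At maturity, profit = |F_mkt − F*| = |568.29 − 565.8510| = A$2.44 per share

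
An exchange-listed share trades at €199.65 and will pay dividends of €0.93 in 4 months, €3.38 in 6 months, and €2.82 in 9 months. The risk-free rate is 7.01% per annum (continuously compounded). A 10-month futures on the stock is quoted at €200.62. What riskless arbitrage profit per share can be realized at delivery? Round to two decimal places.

€3.78 per share

PV(dividends) I = 0.93·e^(−0.0701·4/12) + 3.38·e^(−0.0701·6/12) + 2.82·e^(−0.0701·9/12) = 6.8477
Fair futures F* = (S − I)·e^(rT) = (199.65 − 6.8477)·e^0.058417 = 192.8023 × 1.060157 = 204.4007
Market €200.62 < fair 204.4007: forward underpriced → reverse cash-and-carry (short the stock, invest proceeds at r, pay the dividends, go long the forward).
Profit at T = |F_mkt − F*| = |200.62 − 204.4007| = €3.78 per share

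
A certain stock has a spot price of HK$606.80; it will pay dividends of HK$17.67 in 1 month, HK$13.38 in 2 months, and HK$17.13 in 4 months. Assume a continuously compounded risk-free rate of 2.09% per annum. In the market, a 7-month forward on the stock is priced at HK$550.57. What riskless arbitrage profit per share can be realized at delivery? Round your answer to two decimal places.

PV(dividends) I = 17.67·e^(−0.0209·1/12) + 13.38·e^(−0.0209·2/12) + 17.13·e^(−0.0209·4/12) = 47.9838
Fair forward F* = (S − I)·e^(rT) = (606.80 − 47.9838)·e^0.012192 = 558.8162 × 1.012267 = 565.6712
Market HK$550.57 < fair 565.6712: forward underpriced → reverse cash-and-carry (short the stock, invest proceeds at r, pay the dividends, go long the forward).
Profit at T = |F_mkt − F*| = |550.57 − 565.6712| = HK$15.10 per share

HK$15.10 per share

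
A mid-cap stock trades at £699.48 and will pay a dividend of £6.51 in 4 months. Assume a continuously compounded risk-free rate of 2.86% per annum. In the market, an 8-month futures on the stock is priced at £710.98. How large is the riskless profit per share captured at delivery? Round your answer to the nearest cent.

£4.61 per share

PV(dividends) I = 6.51·e^(−0.0286·4/12) = 6.4482
Fair futures F* = (S − I)·e^(rT) = (699.48 − 6.4482)·e^0.019067 = 693.0318 × 1.019250 = 706.3727
Market £710.98 > fair 706.3727: forward overpriced → cash-and-carry (borrow at r, buy the stock and collect the dividends, short the forward).
Profit at T = |F_mkt − F*| = |710.98 − 706.3727| = £4.61 per share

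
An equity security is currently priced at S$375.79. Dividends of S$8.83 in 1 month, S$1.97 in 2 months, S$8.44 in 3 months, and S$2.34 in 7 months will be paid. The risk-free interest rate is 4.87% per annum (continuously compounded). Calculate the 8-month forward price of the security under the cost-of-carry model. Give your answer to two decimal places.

S$366.13

PV(dividends) I = 8.83·e^(−0.0487·1/12) + 1.97·e^(−0.0487·2/12) + 8.44·e^(−0.0487·3/12) + 2.34·e^(−0.0487·7/12)
I = 8.7942 + 1.9541 + 8.3379 + 2.2745 = 21.3607
F = (S − I)·e^(rT) = (375.79 − 21.3607) · e^(0.0487·8/12)
= 354.4293 · e^0.032467 = 354.4293 × 1.033000 = S$366.13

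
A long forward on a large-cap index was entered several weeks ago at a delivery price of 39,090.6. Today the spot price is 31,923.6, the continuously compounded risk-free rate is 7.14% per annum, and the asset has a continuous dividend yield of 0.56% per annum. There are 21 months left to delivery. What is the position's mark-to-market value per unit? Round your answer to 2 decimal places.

Current fair forward for the remaining 21 months: F = S·e^((r − q)·T), (r − q) = 0.0714 − 0.0056 = 0.0658
F = 31923.6 · e^(0.0658 × 21/12) = 31923.6 × 1.12204173 = 35819.6114
Value of long forward = (F − K)·e^(−rT) = (35819.6114 − 39090.6) · e^(−0.0714·21/12)
= -3270.9886 × 0.88254103 = -2886.78

-2886.78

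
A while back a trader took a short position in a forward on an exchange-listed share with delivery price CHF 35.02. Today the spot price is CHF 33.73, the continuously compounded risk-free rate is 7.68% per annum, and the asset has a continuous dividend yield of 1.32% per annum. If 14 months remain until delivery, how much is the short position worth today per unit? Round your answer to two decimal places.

Current fair forward for the remaining 14 months: F = S·e^((r − q)·T), (r − q) = 0.0768 − 0.0132 = 0.0636
F = 33.73 · e^(0.0636 × 14/12) = 33.73 × 1.077022 = 36.3280
Value of long forward = (F − K)·e^(−rT) = (36.3280 − 35.02) · e^(−0.0768·14/12)
= 1.3080 × 0.914297 = 1.20
Short position value = −(long value) = -CHF 1.20

-CHF 1.20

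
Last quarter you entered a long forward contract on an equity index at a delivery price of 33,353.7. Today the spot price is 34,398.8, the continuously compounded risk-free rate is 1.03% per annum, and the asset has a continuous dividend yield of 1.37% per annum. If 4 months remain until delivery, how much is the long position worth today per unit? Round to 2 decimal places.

1002.69

Current fair forward for the remaining 4 months: F = S·e^((r − q)·T), (r − q) = 0.0103 − 0.0137 = -0.0034
F = 34398.8 · e^(-0.0034 × 4/12) = 34398.8 × 0.99886731 = 34359.8368
Value of long forward = (F − K)·e^(−rT) = (34359.8368 − 33353.7) · e^(−0.0103·4/12)
= 1006.1368 × 0.99657255 = 1002.69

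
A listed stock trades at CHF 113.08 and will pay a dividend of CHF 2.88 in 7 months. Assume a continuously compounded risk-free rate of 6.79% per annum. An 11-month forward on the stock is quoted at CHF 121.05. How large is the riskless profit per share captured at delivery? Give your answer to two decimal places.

CHF 3.65 per share

PV(dividends) I = 2.88·e^(−0.0679·7/12) = 2.7682
Fair forward F* = (S − I)·e^(rT) = (113.08 − 2.7682)·e^0.062242 = 110.3118 × 1.064220 = 117.3960
Market CHF 121.05 > fair 117.3960: forward overpriced → cash-and-carry (borrow at r, buy the stock and collect the dividends, short the forward).
Profit at T = |F_mkt − F*| = |121.05 − 117.3960| = CHF 3.65 per share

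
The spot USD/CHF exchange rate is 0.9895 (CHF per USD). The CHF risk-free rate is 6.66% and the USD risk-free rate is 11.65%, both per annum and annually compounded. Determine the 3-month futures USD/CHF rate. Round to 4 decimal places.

0.9783

By covered interest parity, F = S · (1+r_CHF)^T / (1+r_USD)^T
= 0.9895 × 1.016250 / 1.027933 = 0.9895 × 0.988634
F = 0.9783 CHF per USD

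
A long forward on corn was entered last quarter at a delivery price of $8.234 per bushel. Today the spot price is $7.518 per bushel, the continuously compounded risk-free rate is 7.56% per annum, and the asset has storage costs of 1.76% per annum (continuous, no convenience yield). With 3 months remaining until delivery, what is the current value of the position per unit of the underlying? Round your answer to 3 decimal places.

Current fair forward for the remaining 3 months: F = S·e^((r + u)·T), (r + u) = 0.0756 + 0.0176 = 0.0932
F = 7.518 · e^(0.0932 × 3/12) = 7.518 × 1.023574 = 7.6952
Value of long forward = (F − K)·e^(−rT) = (7.6952 − 8.234) · e^(−0.0756·3/12)
= -0.5388 × 0.981277 = -0.529

-$0.529 per bushel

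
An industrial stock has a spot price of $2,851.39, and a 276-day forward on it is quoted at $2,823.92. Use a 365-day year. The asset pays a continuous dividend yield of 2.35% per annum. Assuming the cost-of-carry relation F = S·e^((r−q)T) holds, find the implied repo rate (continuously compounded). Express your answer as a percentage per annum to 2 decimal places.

1.07%

From F = S·e^((r−q)T): (r − q) = ln(F/S)/T
ln(2823.92/2851.39) = ln(0.990366) = -0.009681
(r − q) = -0.009681 / (276/365) = -0.012803
r = ln(F/S)/T + q = -0.012803 + 0.0235 = 0.010697
r = 1.07%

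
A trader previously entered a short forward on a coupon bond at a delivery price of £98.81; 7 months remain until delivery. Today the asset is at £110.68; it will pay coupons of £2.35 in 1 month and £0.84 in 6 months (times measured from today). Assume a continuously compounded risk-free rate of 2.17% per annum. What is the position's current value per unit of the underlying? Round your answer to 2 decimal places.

PV(remaining coupons) I = 2.35·e^(−0.0217·1/12) + 0.84·e^(−0.0217·6/12) = 3.1767
Current forward F = (S − I)·e^(rT) = (110.68 − 3.1767)·e^(0.0217·7/12) = 107.5033 × 1.012739 = 108.8728
Value (long) = (F − K)·e^(−rT) = (108.8728 − 98.81) × 0.987421 = 9.9362
Short position value = −(long value) = -£9.94

-£9.94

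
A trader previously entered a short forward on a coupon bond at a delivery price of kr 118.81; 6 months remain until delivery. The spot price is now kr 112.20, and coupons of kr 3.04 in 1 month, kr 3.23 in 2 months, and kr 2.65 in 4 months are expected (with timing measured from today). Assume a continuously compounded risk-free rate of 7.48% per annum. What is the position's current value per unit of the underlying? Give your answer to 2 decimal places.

PV(remaining coupons) I = 3.04·e^(−0.0748·1/12) + 3.23·e^(−0.0748·2/12) + 2.65·e^(−0.0748·4/12) = 8.7958
Current forward F = (S − I)·e^(rT) = (112.20 − 8.7958)·e^(0.0748·6/12) = 103.4042 × 1.038108 = 107.3447
Value (long) = (F − K)·e^(−rT) = (107.3447 − 118.81) × 0.963291 = -11.0444
Short position value = −(long value) = kr 11.04

kr 11.04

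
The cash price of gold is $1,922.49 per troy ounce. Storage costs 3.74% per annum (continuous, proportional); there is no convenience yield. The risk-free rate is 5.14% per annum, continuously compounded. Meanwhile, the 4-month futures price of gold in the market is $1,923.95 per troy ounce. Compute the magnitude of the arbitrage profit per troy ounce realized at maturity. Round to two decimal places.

Fair futures: F* = S·e^(carry·T), with carry = (r + u) = 0.0514 + 0.0374 = 0.0888
F* = 1922.49 · e^(0.0888 × 4/12) = 1922.49 · e^0.02960000 = 1922.49 × 1.03004243 = $1980.2463
Market $1923.95 < fair $1980.2463: forward underpriced → reverse cash-and-carry (short spot, go long the forward).
At maturity, profit = |F_mkt − F*| = |1923.95 − 1980.2463| = $56.30 per troy ounce

$56.30 per troy ounce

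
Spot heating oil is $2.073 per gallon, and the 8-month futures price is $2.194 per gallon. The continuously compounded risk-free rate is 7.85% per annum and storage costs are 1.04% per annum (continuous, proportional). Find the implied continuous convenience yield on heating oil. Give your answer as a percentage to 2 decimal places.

0.38%

F = S·e^((r+u−y)T) ⇒ (r+u−y) = ln(F/S)/T
ln(2.194/2.073) = 0.056730; /T ⇒ 0.085095
y = r + u − ln(F/S)/T = 0.0785 + 0.0104 − 0.085095 = 0.003805
y = 0.38%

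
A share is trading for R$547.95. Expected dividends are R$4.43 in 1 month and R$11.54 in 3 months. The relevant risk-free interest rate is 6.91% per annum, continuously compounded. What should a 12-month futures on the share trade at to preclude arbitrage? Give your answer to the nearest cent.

PV(dividends) I = 4.43·e^(−0.0691·1/12) + 11.54·e^(−0.0691·3/12)
I = 4.4046 + 11.3424 = 15.7470
F = (S − I)·e^(rT) = (547.95 − 15.7470) · e^(0.0691·12/12)
= 532.2030 · e^0.069100 = 532.2030 × 1.071543 = R$570.28

R$570.28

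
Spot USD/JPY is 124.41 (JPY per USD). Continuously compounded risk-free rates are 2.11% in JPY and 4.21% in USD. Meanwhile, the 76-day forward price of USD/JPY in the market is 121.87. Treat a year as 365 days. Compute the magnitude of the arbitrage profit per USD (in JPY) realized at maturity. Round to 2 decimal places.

2.00 per USD (in JPY)

Fair forward: F* = S·e^(carry·T), with carry = (r_JPY − r_USD) = 0.0211 − 0.0421 = -0.0210
F* = 124.41 · e^(-0.0210 × 76/365) = 124.41 · e^-0.004373 = 124.41 × 0.995637 = 123.8672
Market 121.87 < fair 123.8672: forward underpriced → reverse cash-and-carry (short spot, go long the forward).
At maturity, profit = |F_mkt − F*| = |121.87 − 123.8672| = 2.00 per USD (in JPY)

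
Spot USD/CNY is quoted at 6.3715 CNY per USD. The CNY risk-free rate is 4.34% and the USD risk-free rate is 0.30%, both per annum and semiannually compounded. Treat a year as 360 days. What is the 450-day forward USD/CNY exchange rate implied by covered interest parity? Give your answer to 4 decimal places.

By covered interest parity, F = S · (1+r_CNY/2)^(2T) / (1+r_USD/2)^(2T)
= 6.3715 × 1.055136 / 1.003754 = 6.3715 × 1.051190
F = 6.6977 CNY per USD

6.6977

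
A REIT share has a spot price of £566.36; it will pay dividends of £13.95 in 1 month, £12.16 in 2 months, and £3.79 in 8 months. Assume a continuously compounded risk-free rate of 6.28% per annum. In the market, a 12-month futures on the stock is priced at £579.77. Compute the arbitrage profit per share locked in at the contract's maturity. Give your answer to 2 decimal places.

PV(dividends) I = 13.95·e^(−0.0628·1/12) + 12.16·e^(−0.0628·2/12) + 3.79·e^(−0.0628·8/12) = 29.5452
Fair futures F* = (S − I)·e^(rT) = (566.36 − 29.5452)·e^0.062800 = 536.8148 × 1.064814 = 571.6079
Market £579.77 > fair 571.6079: forward overpriced → cash-and-carry (borrow at r, buy the stock and collect the dividends, short the forward).
Profit at T = |F_mkt − F*| = |579.77 − 571.6079| = £8.16 per share

£8.16 per share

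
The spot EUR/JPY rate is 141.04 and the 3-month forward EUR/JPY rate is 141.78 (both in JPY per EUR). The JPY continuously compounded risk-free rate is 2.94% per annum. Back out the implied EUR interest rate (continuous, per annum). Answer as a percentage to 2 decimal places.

0.85%

F = S·e^((r_JPY − r_EUR)T) ⇒ r_EUR = r_JPY − ln(F/S)/T
ln(141.78/141.04) = 0.005233; /(3/12) = 0.020932
r_EUR = 0.0294 − 0.020932 = 0.008468
r_EUR = 0.85%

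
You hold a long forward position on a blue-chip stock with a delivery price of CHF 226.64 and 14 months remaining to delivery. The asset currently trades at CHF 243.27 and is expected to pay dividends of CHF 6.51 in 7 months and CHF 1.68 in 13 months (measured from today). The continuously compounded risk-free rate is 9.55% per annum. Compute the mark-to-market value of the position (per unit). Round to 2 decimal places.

PV(remaining dividends) I = 6.51·e^(−0.0955·7/12) + 1.68·e^(−0.0955·13/12) = 7.6721
Current forward F = (S − I)·e^(rT) = (243.27 − 7.6721)·e^(0.0955·14/12) = 235.5979 × 1.117861 = 263.3657
Value (long) = (F − K)·e^(−rT) = (263.3657 − 226.64) × 0.894566 = 32.8536
Value = CHF 32.85

CHF 32.85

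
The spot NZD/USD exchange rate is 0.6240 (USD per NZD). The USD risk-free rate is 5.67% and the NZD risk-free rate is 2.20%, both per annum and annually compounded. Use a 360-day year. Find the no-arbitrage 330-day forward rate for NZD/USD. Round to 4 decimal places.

By covered interest parity, F = S · (1+r_USD)^T / (1+r_NZD)^T
= 0.6240 × 1.051855 / 1.020148 = 0.6240 × 1.031081
F = 0.6434 USD per NZD

0.6434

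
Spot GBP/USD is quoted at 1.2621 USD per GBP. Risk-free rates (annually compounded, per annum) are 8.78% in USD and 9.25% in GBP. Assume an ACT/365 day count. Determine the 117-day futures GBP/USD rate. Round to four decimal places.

By covered interest parity, F = S · (1+r_USD)^T / (1+r_GBP)^T
= 1.2621 × 1.027344 / 1.028764 = 1.2621 × 0.998620
F = 1.2604 USD per GBP

1.2604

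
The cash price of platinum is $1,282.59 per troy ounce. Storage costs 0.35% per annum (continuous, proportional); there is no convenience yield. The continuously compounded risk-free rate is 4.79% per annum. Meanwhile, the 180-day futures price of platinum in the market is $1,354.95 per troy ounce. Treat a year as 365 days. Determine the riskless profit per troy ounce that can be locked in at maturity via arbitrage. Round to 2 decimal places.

Fair futures: F* = S·e^(carry·T), with carry = (r + u) = 0.0479 + 0.0035 = 0.0514
F* = 1282.59 · e^(0.0514 × 180/365) = 1282.59 · e^0.02534795 = 1282.59 × 1.02567194 = $1315.5166
Market $1354.95 > fair $1315.5166: forward overpriced → cash-and-carry (buy spot, short the forward).
At maturity, profit = |F_mkt − F*| = |1354.95 − 1315.5166| = $39.43 per troy ounce

$39.43 per troy ounce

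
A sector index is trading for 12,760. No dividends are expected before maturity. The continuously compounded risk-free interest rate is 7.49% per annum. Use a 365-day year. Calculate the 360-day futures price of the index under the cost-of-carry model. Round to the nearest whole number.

F = S·e^(rT) = 12760 · e^(0.0749 × 360/365)
= 12760 · e^0.073874 = 12760 × 1.076671
F = 13,738

13,738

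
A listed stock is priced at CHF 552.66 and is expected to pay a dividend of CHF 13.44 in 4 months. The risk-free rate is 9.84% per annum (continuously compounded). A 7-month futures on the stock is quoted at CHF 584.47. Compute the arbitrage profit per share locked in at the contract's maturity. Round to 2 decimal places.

PV(dividends) I = 13.44·e^(−0.0984·4/12) = 13.0063
Fair futures F* = (S − I)·e^(rT) = (552.66 − 13.0063)·e^0.057400 = 539.6537 × 1.059079 = 571.5359
Market CHF 584.47 > fair 571.5359: forward overpriced → cash-and-carry (borrow at r, buy the stock and collect the dividends, short the forward).
Profit at T = |F_mkt − F*| = |584.47 − 571.5359| = CHF 12.93 per share

CHF 12.93 per share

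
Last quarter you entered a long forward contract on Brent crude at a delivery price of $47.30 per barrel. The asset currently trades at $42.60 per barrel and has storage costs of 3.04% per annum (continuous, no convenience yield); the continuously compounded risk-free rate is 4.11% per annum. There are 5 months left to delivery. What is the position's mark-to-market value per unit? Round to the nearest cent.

-$3.35 per barrel

Current fair forward for the remaining 5 months: F = S·e^((r + u)·T), (r + u) = 0.0411 + 0.0304 = 0.0715
F = 42.60 · e^(0.0715 × 5/12) = 42.60 × 1.030240 = 43.8882
Value of long forward = (F − K)·e^(−rT) = (43.8882 − 47.30) · e^(−0.0411·5/12)
= -3.4118 × 0.983021 = -3.35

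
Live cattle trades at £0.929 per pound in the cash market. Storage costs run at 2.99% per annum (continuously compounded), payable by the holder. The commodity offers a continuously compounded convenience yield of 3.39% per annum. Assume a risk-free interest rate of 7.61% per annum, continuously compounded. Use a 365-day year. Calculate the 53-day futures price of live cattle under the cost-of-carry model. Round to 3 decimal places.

£0.939 per pound

Net carry = r + u − y = 0.0761 + 0.0299 − 0.0339 = 0.0721
F = S·e^((r+u−y)T) = 0.929 · e^(0.0721 × 53/365) = 0.929 · e^0.010469
= 0.929 × 1.010524 = £0.939 per pound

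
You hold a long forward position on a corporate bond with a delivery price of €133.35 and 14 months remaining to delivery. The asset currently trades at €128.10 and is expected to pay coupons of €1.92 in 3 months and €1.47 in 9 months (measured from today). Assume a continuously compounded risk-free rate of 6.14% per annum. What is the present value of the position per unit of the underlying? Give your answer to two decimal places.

PV(remaining coupons) I = 1.92·e^(−0.0614·3/12) + 1.47·e^(−0.0614·9/12) = 3.2946
Current forward F = (S − I)·e^(rT) = (128.10 − 3.2946)·e^(0.0614·14/12) = 124.8054 × 1.074261 = 134.0736
Value (long) = (F − K)·e^(−rT) = (134.0736 − 133.35) × 0.930872 = 0.6736
Value = €0.67

€0.67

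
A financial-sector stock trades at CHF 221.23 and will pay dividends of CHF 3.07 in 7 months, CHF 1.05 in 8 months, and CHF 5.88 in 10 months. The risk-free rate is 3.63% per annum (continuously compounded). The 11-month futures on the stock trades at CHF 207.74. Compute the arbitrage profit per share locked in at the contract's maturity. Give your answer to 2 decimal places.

CHF 10.91 per share

PV(dividends) I = 3.07·e^(−0.0363·7/12) + 1.05·e^(−0.0363·8/12) + 5.88·e^(−0.0363·10/12) = 9.7354
Fair futures F* = (S − I)·e^(rT) = (221.23 − 9.7354)·e^0.033275 = 211.4946 × 1.033835 = 218.6505
Market CHF 207.74 < fair 218.6505: forward underpriced → reverse cash-and-carry (short the stock, invest proceeds at r, pay the dividends, go long the forward).
Profit at T = |F_mkt − F*| = |207.74 − 218.6505| = CHF 10.91 per share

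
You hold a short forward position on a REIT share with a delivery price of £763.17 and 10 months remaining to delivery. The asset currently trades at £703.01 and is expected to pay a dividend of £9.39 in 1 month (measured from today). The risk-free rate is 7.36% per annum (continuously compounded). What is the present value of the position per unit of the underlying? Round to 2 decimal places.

PV(remaining dividends) I = 9.39·e^(−0.0736·1/12) = 9.3326
Current forward F = (S − I)·e^(rT) = (703.01 − 9.3326)·e^(0.0736·10/12) = 693.6774 × 1.063253 = 737.5546
Value (long) = (F − K)·e^(−rT) = (737.5546 − 763.17) × 0.940510 = -24.0915
Short position value = −(long value) = £24.09

£24.09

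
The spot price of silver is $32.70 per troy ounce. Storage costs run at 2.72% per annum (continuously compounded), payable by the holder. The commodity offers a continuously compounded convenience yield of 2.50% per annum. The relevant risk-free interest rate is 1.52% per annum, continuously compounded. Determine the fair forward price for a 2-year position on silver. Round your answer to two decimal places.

Net carry = r + u − y = 0.0152 + 0.0272 − 0.0250 = 0.0174
F = S·e^((r+u−y)T) = 32.70 · e^(0.0174 × 2) = 32.70 · e^0.034800
= 32.70 × 1.035413 = $33.86 per troy ounce

$33.86 per troy ounce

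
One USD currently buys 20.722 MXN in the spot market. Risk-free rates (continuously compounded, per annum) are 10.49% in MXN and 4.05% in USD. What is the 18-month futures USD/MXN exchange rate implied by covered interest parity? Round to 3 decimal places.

F = S·e^((r_MXN − r_USD)T) = 20.722 · e^((0.1049 − 0.0405) × 18/12)
= 20.722 · e^0.096600 = 20.722 × 1.101420
F = 22.824 MXN per USD

22.824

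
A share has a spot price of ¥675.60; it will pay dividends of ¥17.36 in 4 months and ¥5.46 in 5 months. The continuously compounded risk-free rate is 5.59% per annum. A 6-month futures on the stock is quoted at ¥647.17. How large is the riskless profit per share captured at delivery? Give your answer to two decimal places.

PV(dividends) I = 17.36·e^(−0.0559·4/12) + 5.46·e^(−0.0559·5/12) = 22.3738
Fair futures F* = (S − I)·e^(rT) = (675.60 − 22.3738)·e^0.027950 = 653.2262 × 1.028344 = 671.7412
Market ¥647.17 < fair 671.7412: forward underpriced → reverse cash-and-carry (short the stock, invest proceeds at r, pay the dividends, go long the forward).
Profit at T = |F_mkt − F*| = |647.17 − 671.7412| = ¥24.57 per share

¥24.57 per share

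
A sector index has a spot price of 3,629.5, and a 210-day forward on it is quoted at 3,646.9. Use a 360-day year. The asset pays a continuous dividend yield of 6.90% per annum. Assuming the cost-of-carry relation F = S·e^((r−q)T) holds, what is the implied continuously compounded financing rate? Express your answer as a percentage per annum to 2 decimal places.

From F = S·e^((r−q)T): (r − q) = ln(F/S)/T
ln(3646.9/3629.5) = ln(1.004794) = 0.004783
(r − q) = 0.004783 / (210/360) = 0.008199
r = ln(F/S)/T + q = 0.008199 + 0.0690 = 0.077199
r = 7.72%

7.72%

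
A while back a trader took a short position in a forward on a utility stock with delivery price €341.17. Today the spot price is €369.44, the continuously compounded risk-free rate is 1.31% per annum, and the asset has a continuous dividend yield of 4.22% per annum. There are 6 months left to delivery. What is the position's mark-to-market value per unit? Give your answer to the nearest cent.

Current fair forward for the remaining 6 months: F = S·e^((r − q)·T), (r − q) = 0.0131 − 0.0422 = -0.0291
F = 369.44 · e^(-0.0291 × 6/12) = 369.44 × 0.985555 = 364.1034
Value of long forward = (F − K)·e^(−rT) = (364.1034 − 341.17) · e^(−0.0131·6/12)
= 22.9334 × 0.993471 = 22.78
Short position value = −(long value) = -€22.78

-€22.78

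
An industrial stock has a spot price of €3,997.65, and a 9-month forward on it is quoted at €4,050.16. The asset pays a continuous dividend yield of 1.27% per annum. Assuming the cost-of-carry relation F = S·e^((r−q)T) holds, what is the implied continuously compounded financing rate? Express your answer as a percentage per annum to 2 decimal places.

From F = S·e^((r−q)T): (r − q) = ln(F/S)/T
ln(4050.16/3997.65) = ln(1.013135) = 0.013049
(r − q) = 0.013049 / (9/12) = 0.017399
r = ln(F/S)/T + q = 0.017399 + 0.0127 = 0.030099
r = 3.01%

3.01%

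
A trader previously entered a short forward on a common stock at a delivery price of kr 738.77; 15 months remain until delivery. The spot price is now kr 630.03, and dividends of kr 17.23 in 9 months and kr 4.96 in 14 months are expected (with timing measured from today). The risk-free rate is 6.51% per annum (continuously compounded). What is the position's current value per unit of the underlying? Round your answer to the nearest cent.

kr 72.01

PV(remaining dividends) I = 17.23·e^(−0.0651·9/12) + 4.96·e^(−0.0651·14/12) = 21.0062
Current forward F = (S − I)·e^(rT) = (630.03 − 21.0062)·e^(0.0651·15/12) = 609.0238 × 1.084778 = 660.6556
Value (long) = (F − K)·e^(−rT) = (660.6556 − 738.77) × 0.921848 = -72.0096
Short position value = −(long value) = kr 72.01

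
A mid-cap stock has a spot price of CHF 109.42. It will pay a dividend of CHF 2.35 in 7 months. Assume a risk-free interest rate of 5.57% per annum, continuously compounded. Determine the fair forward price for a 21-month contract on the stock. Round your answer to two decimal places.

CHF 118.12

PV(dividends) I = 2.35·e^(−0.0557·7/12)
I = 2.2749
F = (S − I)·e^(rT) = (109.42 − 2.2749) · e^(0.0557·21/12)
= 107.1451 · e^0.097475 = 107.1451 × 1.102384 = CHF 118.12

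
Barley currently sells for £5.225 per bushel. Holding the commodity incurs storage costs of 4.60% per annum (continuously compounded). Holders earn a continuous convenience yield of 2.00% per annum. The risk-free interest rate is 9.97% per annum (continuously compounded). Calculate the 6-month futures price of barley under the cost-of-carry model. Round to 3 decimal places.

Net carry = r + u − y = 0.0997 + 0.0460 − 0.0200 = 0.1257
F = S·e^((r+u−y)T) = 5.225 · e^(0.1257 × 6/12) = 5.225 · e^0.062850
= 5.225 × 1.064867 = £5.564 per bushel

£5.564 per bushel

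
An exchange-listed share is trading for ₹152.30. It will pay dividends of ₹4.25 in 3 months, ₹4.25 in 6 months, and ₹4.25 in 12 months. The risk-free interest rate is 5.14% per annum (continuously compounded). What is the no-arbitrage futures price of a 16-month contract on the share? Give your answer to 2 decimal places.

PV(dividends) I = 4.25·e^(−0.0514·3/12) + 4.25·e^(−0.0514·6/12) + 4.25·e^(−0.0514·12/12)
I = 4.1957 + 4.1422 + 4.0371 = 12.3750
F = (S − I)·e^(rT) = (152.30 − 12.3750) · e^(0.0514·16/12)
= 139.9250 · e^0.068533 = 139.9250 × 1.070936 = ₹149.85

₹149.85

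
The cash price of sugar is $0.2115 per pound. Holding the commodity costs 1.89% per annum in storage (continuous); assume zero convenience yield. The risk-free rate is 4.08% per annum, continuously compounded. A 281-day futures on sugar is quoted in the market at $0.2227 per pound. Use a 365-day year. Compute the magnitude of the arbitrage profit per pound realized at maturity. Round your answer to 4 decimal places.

Fair futures: F* = S·e^(carry·T), with carry = (r + u) = 0.0408 + 0.0189 = 0.0597
F* = 0.2115 · e^(0.0597 × 281/365) = 0.2115 · e^0.045961 = 0.2115 × 1.047034 = $0.2214
Market $0.2227 > fair $0.2214: forward overpriced → cash-and-carry (buy spot, short the forward).
At maturity, profit = |F_mkt − F*| = |0.2227 − 0.2214| = $0.0013 per pound

$0.0013 per pound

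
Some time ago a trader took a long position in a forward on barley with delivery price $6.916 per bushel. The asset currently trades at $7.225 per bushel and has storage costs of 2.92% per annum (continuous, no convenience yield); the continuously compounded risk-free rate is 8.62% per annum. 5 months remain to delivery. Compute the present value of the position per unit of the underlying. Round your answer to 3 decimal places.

$0.641 per bushel

Current fair forward for the remaining 5 months: F = S·e^((r + u)·T), (r + u) = 0.0862 + 0.0292 = 0.1154
F = 7.225 · e^(0.1154 × 5/12) = 7.225 × 1.049258 = 7.5809
Value of long forward = (F − K)·e^(−rT) = (7.5809 − 6.916) · e^(−0.0862·5/12)
= 0.6649 × 0.964721 = 0.641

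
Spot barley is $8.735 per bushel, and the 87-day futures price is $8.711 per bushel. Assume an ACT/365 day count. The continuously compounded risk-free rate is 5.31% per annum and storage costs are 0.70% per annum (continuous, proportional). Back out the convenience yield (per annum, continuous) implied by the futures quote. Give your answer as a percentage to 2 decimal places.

7.16%

F = S·e^((r+u−y)T) ⇒ (r+u−y) = ln(F/S)/T
ln(8.711/8.735) = -0.002751; /T ⇒ -0.011542
y = r + u − ln(F/S)/T = 0.0531 + 0.0070 + 0.011542 = 0.071642
y = 7.16%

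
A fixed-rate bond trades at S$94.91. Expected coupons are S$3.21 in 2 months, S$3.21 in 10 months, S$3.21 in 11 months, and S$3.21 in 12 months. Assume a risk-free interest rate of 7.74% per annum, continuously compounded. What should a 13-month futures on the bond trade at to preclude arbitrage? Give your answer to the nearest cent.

PV(coupons) I = 3.21·e^(−0.0774·2/12) + 3.21·e^(−0.0774·10/12) + 3.21·e^(−0.0774·11/12) + 3.21·e^(−0.0774·12/12)
I = 3.1689 + 3.0095 + 2.9901 + 2.9709 = 12.1394
F = (S − I)·e^(rT) = (94.91 − 12.1394) · e^(0.0774·13/12)
= 82.7706 · e^0.083850 = 82.7706 × 1.087466 = S$90.01

S$90.01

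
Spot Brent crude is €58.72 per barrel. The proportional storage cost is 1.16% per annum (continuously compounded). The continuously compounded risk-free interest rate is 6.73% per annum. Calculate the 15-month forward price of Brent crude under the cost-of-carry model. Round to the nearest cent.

Net carry = r + u − y = 0.0673 + 0.0116 − 0.0000 = 0.0789
F = S·e^((r+u−y)T) = 58.72 · e^(0.0789 × 15/12) = 58.72 · e^0.098625
= 58.72 × 1.103652 = €64.81 per barrel

€64.81 per barrel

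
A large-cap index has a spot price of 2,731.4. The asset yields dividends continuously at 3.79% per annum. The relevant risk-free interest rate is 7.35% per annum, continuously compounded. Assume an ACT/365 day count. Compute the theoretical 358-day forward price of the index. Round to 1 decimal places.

2,828.5

F = S·e^((r − q)T) = 2731.4 · e^((0.0735 − 0.0379) × 358/365)
= 2731.4 · e^0.034917 = 2731.4 × 1.035534
F = 2,828.5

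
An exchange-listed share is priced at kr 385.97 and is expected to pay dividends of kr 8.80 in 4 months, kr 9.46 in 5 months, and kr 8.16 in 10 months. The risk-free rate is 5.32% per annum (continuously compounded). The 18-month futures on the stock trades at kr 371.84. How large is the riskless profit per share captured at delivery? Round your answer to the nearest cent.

kr 18.35 per share

PV(dividends) I = 8.80·e^(−0.0532·4/12) + 9.46·e^(−0.0532·5/12) + 8.16·e^(−0.0532·10/12) = 25.7041
Fair futures F* = (S − I)·e^(rT) = (385.97 − 25.7041)·e^0.079800 = 360.2659 × 1.083070 = 390.1932
Market kr 371.84 < fair 390.1932: forward underpriced → reverse cash-and-carry (short the stock, invest proceeds at r, pay the dividends, go long the forward).
Profit at T = |F_mkt − F*| = |371.84 − 390.1932| = kr 18.35 per share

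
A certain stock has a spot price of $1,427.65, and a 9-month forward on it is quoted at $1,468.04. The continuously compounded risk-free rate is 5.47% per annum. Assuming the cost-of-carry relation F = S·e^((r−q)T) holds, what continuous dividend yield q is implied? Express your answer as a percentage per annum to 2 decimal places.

From F = S·e^((r−q)T): (r − q) = ln(F/S)/T
ln(1468.04/1427.65) = ln(1.028291) = 0.027898
(r − q) = 0.027898 / (9/12) = 0.037197
q = r − ln(F/S)/T = 0.0547 − 0.037197 = 0.017503
q = 1.75%

1.75%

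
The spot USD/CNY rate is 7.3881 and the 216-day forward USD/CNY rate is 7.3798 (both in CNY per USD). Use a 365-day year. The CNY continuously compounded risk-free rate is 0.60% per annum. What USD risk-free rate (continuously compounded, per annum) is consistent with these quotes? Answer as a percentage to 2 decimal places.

F = S·e^((r_CNY − r_USD)T) ⇒ r_USD = r_CNY − ln(F/S)/T
ln(7.3798/7.3881) = -0.001124; /(216/365) = -0.001899
r_USD = 0.0060 + 0.001899 = 0.007899
r_USD = 0.79%

0.79%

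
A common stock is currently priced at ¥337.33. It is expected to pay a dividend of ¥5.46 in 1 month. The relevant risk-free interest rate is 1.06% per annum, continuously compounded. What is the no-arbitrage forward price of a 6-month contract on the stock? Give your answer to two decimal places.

PV(dividends) I = 5.46·e^(−0.0106·1/12)
I = 5.4552
F = (S − I)·e^(rT) = (337.33 − 5.4552) · e^(0.0106·6/12)
= 331.8748 · e^0.005300 = 331.8748 × 1.005314 = ¥333.64

¥333.64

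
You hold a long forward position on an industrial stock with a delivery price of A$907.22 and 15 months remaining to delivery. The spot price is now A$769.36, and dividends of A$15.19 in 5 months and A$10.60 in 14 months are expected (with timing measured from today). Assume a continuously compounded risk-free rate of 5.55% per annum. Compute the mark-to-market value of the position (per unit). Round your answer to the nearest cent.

PV(remaining dividends) I = 15.19·e^(−0.0555·5/12) + 10.60·e^(−0.0555·14/12) = 24.7782
Current forward F = (S − I)·e^(rT) = (769.36 − 24.7782)·e^(0.0555·15/12) = 744.5818 × 1.071838 = 798.0711
Value (long) = (F − K)·e^(−rT) = (798.0711 − 907.22) × 0.932977 = -101.8334
Value = -A$101.83

-A$101.83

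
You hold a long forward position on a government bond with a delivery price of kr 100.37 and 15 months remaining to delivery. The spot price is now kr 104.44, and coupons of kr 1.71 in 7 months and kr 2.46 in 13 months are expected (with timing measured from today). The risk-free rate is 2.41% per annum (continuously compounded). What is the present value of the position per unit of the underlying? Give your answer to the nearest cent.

PV(remaining coupons) I = 1.71·e^(−0.0241·7/12) + 2.46·e^(−0.0241·13/12) = 4.0827
Current forward F = (S − I)·e^(rT) = (104.44 − 4.0827)·e^(0.0241·15/12) = 100.3573 × 1.030583 = 103.4265
Value (long) = (F − K)·e^(−rT) = (103.4265 − 100.37) × 0.970324 = 2.9658
Value = kr 2.97

kr 2.97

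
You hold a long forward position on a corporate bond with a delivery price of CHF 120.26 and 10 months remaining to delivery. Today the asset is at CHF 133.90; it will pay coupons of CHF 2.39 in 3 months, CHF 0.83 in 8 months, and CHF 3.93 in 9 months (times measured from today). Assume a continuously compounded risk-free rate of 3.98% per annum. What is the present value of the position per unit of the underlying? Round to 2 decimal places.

PV(remaining coupons) I = 2.39·e^(−0.0398·3/12) + 0.83·e^(−0.0398·8/12) + 3.93·e^(−0.0398·9/12) = 6.9890
Current forward F = (S − I)·e^(rT) = (133.90 − 6.9890)·e^(0.0398·10/12) = 126.9110 × 1.033723 = 131.1908
Value (long) = (F − K)·e^(−rT) = (131.1908 − 120.26) × 0.967377 = 10.5742
Value = CHF 10.57

CHF 10.57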